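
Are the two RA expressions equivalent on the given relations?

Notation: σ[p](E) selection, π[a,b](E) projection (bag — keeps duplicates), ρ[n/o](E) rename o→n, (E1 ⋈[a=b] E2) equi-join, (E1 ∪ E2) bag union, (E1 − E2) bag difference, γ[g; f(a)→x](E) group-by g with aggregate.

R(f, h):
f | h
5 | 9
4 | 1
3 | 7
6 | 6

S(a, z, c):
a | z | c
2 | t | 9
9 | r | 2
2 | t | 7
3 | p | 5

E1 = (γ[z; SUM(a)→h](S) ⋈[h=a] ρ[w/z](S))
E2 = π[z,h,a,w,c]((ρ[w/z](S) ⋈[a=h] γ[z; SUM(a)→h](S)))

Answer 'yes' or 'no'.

E1 subexpression sizes:
  S → 4
  γ[z; SUM(a)→h](S) → 3
  S → 4
  ρ[w/z](S) → 4
  (γ[z; SUM(a)→h](S) ⋈[h=a] ρ[w/z](S)) → 2
E2 subexpression sizes:
  S → 4
  ρ[w/z](S) → 4
  S → 4
  γ[z; SUM(a)→h](S) → 3
  (ρ[w/z](S) ⋈[a=h] γ[z; SUM(a)→h](S)) → 2
  π[z,h,a,w,c]((ρ[w/z](S) ⋈[a=h] γ[z; SUM(a)→h](S))) → 2

E1 and E2 produce the same multiset:
z | h | a | w | c
p | 3 | 3 | p | 5
r | 9 | 9 | r | 2

yes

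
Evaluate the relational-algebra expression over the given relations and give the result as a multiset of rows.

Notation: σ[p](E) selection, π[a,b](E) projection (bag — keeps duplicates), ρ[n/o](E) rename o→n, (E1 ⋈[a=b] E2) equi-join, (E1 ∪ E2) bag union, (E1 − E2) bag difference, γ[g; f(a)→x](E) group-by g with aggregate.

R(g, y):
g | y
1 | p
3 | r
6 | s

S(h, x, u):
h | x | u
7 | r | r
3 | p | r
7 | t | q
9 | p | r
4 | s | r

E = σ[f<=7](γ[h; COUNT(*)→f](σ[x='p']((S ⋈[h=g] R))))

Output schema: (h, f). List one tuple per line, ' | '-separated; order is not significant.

Row counts bottom-up:
  S → 5
  R → 3
  (S ⋈[h=g] R) → 1
  σ[x='p']((S ⋈[h=g] R)) → 1
  γ[h; COUNT(*)→f](σ[x='p']((S ⋈[h=g] R))) → 1
  σ[f<=7](γ[h; COUNT(*)→f](σ[x='p']((S ⋈[h=g] R)))) → 1

== RESULT ==
h | f
3 | 1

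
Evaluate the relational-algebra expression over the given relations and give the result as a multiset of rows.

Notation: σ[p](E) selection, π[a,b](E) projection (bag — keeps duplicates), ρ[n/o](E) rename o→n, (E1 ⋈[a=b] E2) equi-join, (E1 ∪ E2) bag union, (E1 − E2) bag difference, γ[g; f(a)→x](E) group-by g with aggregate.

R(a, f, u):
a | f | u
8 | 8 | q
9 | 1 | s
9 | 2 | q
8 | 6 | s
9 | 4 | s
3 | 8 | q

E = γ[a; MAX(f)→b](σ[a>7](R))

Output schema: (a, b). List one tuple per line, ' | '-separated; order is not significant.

Stepwise |·|:
  R → 6
  σ[a>7](R) → 5
  γ[a; MAX(f)→b](σ[a>7](R)) → 2

== RESULT ==
a | b
8 | 8
9 | 4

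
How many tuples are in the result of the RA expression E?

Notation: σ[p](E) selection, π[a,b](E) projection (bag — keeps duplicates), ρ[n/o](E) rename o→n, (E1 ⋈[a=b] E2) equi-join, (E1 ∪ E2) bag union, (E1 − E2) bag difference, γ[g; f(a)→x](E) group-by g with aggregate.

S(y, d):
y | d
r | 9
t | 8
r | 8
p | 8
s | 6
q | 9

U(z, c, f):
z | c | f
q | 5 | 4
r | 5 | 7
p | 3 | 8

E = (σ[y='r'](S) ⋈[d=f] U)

Row counts bottom-up:
  S → 6
  σ[y='r'](S) → 2
  U → 3
  (σ[y='r'](S) ⋈[d=f] U) → 1

|E| = 1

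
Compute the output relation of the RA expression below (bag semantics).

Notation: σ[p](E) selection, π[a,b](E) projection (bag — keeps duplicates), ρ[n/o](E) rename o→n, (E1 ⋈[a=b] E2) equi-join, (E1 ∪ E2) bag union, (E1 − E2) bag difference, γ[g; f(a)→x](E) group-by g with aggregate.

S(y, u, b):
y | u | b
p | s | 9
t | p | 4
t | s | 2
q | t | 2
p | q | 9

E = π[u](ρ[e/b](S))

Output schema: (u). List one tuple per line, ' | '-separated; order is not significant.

Stepwise |·|:
  S → 5
  ρ[e/b](S) → 5
  π[u](ρ[e/b](S)) → 5

== RESULT ==
u
p
q
s
s
t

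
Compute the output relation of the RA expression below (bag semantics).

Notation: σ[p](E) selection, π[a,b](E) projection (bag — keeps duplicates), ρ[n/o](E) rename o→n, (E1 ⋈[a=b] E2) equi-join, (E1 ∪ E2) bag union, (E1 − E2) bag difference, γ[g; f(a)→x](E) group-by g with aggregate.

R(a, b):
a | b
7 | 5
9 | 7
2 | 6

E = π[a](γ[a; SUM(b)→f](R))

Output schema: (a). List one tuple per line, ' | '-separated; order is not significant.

Row counts bottom-up:
  R → 3
  γ[a; SUM(b)→f](R) → 3
  π[a](γ[a; SUM(b)→f](R)) → 3

== RESULT ==
a
2
7
9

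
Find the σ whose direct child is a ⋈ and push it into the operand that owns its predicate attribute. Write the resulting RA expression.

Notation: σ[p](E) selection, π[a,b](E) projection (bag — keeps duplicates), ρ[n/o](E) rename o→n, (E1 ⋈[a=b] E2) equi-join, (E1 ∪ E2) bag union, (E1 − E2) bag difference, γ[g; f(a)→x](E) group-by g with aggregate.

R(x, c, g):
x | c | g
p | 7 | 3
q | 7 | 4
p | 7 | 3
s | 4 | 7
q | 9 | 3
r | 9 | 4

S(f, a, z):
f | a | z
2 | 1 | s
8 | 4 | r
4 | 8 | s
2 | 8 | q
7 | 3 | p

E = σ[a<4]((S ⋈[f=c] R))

σ filters on a, owned by the left side.
E' = (σ[a<4](S) ⋈[f=c] R)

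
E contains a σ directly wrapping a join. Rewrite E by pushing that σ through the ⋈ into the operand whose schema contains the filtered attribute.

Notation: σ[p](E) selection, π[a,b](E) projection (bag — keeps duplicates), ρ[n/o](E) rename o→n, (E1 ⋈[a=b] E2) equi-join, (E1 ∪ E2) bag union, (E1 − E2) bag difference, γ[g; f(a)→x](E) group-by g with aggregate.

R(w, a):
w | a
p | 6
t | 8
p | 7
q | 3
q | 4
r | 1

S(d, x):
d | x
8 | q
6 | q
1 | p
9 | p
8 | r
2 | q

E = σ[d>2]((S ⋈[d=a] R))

σ filters on d, owned by the left side.
E' = (σ[d>2](S) ⋈[d=a] R)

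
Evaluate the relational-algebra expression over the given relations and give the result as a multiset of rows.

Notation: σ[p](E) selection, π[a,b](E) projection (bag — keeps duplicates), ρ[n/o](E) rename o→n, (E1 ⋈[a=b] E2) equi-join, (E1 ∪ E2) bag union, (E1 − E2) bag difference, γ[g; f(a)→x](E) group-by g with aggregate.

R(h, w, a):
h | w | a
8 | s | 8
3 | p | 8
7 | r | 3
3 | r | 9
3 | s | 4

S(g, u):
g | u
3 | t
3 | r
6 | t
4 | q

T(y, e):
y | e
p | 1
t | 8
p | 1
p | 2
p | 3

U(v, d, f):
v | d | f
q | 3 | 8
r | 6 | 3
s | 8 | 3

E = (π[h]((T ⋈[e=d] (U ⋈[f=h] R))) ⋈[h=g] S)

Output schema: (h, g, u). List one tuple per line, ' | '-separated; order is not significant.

Per-node cardinality:
  T → 5
  U → 3
  R → 5
  (U ⋈[f=h] R) → 7
  (T ⋈[e=d] (U ⋈[f=h] R)) → 4
  π[h]((T ⋈[e=d] (U ⋈[f=h] R))) → 4
  S → 4
  (π[h]((T ⋈[e=d] (U ⋈[f=h] R))) ⋈[h=g] S) → 6

== RESULT ==
h | g | u
3 | 3 | r
3 | 3 | r
3 | 3 | r
3 | 3 | t
3 | 3 | t
3 | 3 | t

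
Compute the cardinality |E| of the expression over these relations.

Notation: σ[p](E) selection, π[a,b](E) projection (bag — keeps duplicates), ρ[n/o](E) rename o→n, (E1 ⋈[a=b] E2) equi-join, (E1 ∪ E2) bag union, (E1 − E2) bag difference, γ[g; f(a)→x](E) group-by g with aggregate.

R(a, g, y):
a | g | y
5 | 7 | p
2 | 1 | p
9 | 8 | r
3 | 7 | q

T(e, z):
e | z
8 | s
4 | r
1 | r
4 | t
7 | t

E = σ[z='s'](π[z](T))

Stepwise |·|:
  T → 5
  π[z](T) → 5
  σ[z='s'](π[z](T)) → 1

|E| = 1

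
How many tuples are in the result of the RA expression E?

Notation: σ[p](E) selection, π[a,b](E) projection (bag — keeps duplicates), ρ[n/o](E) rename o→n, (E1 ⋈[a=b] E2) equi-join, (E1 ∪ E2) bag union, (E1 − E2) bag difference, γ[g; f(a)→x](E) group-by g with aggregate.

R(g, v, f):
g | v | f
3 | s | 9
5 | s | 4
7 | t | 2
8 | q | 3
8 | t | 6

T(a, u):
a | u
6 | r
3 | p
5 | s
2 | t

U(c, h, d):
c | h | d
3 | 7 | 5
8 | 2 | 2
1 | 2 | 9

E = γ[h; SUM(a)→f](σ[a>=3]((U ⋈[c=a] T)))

Row counts bottom-up:
  U → 3
  T → 4
  (U ⋈[c=a] T) → 1
  σ[a>=3]((U ⋈[c=a] T)) → 1
  γ[h; SUM(a)→f](σ[a>=3]((U ⋈[c=a] T))) → 1

|E| = 1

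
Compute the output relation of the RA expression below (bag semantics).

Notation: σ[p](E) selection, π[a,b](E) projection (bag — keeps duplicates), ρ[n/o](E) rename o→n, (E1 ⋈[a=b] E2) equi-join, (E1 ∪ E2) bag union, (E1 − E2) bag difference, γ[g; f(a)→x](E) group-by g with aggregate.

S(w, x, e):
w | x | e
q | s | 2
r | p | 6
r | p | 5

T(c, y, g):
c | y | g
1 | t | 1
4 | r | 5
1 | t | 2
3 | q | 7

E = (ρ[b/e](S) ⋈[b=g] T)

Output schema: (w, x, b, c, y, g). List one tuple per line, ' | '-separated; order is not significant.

Stepwise |·|:
  S → 3
  ρ[b/e](S) → 3
  T → 4
  (ρ[b/e](S) ⋈[b=g] T) → 2

== RESULT ==
w | x | b | c | y | g
q | s | 2 | 1 | t | 2
r | p | 5 | 4 | r | 5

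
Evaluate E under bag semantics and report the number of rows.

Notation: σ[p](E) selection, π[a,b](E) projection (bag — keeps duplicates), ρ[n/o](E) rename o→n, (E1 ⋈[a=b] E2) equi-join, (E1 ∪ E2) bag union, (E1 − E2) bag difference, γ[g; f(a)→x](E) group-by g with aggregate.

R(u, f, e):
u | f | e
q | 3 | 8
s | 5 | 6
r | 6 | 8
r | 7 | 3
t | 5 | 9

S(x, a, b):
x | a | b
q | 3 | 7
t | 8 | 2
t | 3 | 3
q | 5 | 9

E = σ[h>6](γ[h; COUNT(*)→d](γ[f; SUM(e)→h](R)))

Row counts bottom-up:
  R → 5
  γ[f; SUM(e)→h](R) → 4
  γ[h; COUNT(*)→d](γ[f; SUM(e)→h](R)) → 3
  σ[h>6](γ[h; COUNT(*)→d](γ[f; SUM(e)→h](R))) → 2

|E| = 2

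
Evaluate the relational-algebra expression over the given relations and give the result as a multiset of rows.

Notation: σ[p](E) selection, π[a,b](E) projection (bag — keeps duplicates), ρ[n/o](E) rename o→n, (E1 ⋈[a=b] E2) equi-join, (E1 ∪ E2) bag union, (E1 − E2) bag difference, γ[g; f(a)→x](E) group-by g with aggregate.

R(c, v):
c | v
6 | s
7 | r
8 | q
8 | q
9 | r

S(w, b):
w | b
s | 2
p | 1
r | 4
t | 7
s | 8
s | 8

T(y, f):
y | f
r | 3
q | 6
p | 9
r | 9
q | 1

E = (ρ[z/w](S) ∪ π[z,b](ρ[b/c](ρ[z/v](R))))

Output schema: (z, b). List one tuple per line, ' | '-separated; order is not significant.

Row counts bottom-up:
  S → 6
  ρ[z/w](S) → 6
  R → 5
  ρ[z/v](R) → 5
  ρ[b/c](ρ[z/v](R)) → 5
  π[z,b](ρ[b/c](ρ[z/v](R))) → 5
  (ρ[z/w](S) ∪ π[z,b](ρ[b/c](ρ[z/v](R)))) → 11

== RESULT ==
z | b
p | 1
q | 8
q | 8
r | 4
r | 7
r | 9
s | 2
s | 6
s | 8
s | 8
t | 7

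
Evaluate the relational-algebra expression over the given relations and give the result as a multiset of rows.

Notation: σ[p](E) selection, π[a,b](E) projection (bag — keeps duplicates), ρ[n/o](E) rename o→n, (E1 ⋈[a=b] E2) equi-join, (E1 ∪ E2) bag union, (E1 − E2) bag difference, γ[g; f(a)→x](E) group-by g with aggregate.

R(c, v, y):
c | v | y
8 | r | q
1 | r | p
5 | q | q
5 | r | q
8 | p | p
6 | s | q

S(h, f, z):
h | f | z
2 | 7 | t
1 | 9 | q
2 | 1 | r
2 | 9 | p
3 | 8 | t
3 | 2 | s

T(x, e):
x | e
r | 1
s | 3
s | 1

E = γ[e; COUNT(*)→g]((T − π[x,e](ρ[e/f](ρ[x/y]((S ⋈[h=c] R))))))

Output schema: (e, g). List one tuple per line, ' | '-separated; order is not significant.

Subexpression sizes:
  T → 3
  S → 6
  R → 6
  (S ⋈[h=c] R) → 1
  ρ[x/y]((S ⋈[h=c] R)) → 1
  ρ[e/f](ρ[x/y]((S ⋈[h=c] R))) → 1
  π[x,e](ρ[e/f](ρ[x/y]((S ⋈[h=c] R)))) → 1
  (T − π[x,e](ρ[e/f](ρ[x/y]((S ⋈[h=c] R))))) → 3
  γ[e; COUNT(*)→g]((T − π[x,e](ρ[e/f](ρ[x/y]((S ⋈[h=c] R)))))) → 2

== RESULT ==
e | g
1 | 2
3 | 1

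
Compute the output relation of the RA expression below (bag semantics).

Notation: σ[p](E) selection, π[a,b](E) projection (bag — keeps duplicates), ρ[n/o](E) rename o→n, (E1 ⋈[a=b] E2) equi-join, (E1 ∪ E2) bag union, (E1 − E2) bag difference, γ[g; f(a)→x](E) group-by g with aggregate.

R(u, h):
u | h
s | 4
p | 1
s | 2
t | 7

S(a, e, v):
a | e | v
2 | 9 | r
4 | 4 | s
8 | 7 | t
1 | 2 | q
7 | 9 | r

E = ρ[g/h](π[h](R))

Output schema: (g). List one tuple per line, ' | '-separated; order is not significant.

Per-node cardinality:
  R → 4
  π[h](R) → 4
  ρ[g/h](π[h](R)) → 4

== RESULT ==
g
1
2
4
7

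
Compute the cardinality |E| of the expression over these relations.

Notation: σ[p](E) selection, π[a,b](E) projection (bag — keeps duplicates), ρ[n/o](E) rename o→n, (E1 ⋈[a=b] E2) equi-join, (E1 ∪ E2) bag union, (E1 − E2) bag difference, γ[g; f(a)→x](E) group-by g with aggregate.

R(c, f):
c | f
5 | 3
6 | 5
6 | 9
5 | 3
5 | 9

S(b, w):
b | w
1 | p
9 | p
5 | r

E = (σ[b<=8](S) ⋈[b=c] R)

Per-node cardinality:
  S → 3
  σ[b<=8](S) → 2
  R → 5
  (σ[b<=8](S) ⋈[b=c] R) → 3

|E| = 3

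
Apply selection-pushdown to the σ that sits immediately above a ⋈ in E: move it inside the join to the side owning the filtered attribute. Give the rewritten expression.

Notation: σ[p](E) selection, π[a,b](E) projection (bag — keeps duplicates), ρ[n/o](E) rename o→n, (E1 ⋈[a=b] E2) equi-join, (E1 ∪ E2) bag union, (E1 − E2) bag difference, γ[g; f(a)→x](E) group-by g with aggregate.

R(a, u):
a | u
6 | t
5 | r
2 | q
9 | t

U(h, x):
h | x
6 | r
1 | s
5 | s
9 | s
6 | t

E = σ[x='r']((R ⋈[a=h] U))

σ filters on x, owned by the right side.
E' = (R ⋈[a=h] σ[x='r'](U))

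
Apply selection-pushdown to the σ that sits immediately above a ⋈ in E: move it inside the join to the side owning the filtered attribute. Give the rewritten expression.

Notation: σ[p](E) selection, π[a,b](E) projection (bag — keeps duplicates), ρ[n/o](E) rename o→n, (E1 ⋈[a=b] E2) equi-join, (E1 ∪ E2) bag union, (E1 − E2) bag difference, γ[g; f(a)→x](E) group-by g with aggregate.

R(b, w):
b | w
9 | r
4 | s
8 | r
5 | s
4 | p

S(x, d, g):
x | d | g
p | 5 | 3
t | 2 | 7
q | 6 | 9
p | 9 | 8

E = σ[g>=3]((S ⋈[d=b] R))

σ filters on g, owned by the left side.
E' = (σ[g>=3](S) ⋈[d=b] R)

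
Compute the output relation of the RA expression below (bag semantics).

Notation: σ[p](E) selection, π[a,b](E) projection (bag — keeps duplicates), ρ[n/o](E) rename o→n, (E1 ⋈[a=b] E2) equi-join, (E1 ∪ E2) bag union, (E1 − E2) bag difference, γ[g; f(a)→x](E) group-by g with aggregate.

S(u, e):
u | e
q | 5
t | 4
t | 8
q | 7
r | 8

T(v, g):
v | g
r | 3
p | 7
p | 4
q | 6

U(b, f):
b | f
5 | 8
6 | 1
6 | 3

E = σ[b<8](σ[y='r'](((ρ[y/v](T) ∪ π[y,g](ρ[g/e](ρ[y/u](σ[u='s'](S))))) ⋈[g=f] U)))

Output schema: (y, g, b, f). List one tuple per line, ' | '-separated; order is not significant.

Subexpression sizes:
  T → 4
  ρ[y/v](T) → 4
  S → 5
  σ[u='s'](S) → 0
  ρ[y/u](σ[u='s'](S)) → 0
  ρ[g/e](ρ[y/u](σ[u='s'](S))) → 0
  π[y,g](ρ[g/e](ρ[y/u](σ[u='s'](S)))) → 0
  (ρ[y/v](T) ∪ π[y,g](ρ[g/e](ρ[y/u](σ[u='s'](S))))) → 4
  U → 3
  ((ρ[y/v](T) ∪ π[y,g](ρ[g/e](ρ[y/u](σ[u='s'](S))))) ⋈[g=f] U) → 1
  σ[y='r'](((ρ[y/v](T) ∪ π[y,g](ρ[g/e](ρ[y/u](σ[u='s'](S))))) ⋈[g=f] U)) → 1
  σ[b<8](σ[y='r'](((ρ[y/v](T) ∪ π[y,g](ρ[g/e](ρ[y/u](σ[u='s'](S))))) ⋈[g=f] U))) → 1

== RESULT ==
y | g | b | f
r | 3 | 6 | 3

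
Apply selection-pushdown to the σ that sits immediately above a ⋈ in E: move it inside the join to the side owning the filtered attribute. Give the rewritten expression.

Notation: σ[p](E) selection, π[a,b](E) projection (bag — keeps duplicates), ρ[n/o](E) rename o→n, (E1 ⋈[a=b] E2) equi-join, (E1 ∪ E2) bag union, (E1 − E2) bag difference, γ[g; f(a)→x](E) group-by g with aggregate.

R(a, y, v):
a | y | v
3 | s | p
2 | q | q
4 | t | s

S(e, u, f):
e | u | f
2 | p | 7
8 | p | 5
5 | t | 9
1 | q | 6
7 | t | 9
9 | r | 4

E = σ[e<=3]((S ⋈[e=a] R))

σ filters on e, owned by the left side.
E' = (σ[e<=3](S) ⋈[e=a] R)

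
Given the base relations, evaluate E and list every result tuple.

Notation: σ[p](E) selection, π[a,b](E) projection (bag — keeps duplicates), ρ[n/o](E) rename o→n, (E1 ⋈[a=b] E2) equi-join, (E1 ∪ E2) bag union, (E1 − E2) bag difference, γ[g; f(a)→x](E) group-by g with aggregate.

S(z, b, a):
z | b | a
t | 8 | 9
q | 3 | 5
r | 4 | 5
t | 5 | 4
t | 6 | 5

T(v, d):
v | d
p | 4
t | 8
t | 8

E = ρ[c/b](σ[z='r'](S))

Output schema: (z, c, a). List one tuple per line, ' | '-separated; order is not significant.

Subexpression sizes:
  S → 5
  σ[z='r'](S) → 1
  ρ[c/b](σ[z='r'](S)) → 1

== RESULT ==
z | c | a
r | 4 | 5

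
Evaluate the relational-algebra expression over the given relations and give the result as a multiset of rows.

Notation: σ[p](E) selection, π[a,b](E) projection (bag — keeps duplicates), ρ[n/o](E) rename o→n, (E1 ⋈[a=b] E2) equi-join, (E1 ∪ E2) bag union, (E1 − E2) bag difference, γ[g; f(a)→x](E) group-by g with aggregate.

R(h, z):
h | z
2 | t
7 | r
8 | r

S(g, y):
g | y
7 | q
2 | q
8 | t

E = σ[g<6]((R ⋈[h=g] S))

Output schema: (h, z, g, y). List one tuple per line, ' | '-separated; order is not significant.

Row counts bottom-up:
  R → 3
  S → 3
  (R ⋈[h=g] S) → 3
  σ[g<6]((R ⋈[h=g] S)) → 1

== RESULT ==
h | z | g | y
2 | t | 2 | q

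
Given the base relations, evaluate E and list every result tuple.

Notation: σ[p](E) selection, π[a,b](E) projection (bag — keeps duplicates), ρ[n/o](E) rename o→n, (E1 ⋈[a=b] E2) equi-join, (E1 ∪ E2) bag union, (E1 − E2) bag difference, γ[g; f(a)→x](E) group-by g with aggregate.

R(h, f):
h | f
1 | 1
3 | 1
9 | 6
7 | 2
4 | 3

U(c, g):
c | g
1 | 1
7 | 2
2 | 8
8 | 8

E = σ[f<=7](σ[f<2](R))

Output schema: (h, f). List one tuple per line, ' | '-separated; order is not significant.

Subexpression sizes:
  R → 5
  σ[f<2](R) → 2
  σ[f<=7](σ[f<2](R)) → 2

== RESULT ==
h | f
1 | 1
3 | 1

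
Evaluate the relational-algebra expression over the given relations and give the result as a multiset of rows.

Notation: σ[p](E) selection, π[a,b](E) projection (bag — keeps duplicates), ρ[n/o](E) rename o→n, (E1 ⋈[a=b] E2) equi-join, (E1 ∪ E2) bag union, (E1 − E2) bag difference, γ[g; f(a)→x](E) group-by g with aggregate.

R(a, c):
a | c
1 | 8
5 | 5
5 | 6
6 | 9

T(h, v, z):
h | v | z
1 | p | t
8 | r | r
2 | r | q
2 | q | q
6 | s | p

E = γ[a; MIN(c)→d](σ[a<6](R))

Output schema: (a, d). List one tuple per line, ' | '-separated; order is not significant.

Stepwise |·|:
  R → 4
  σ[a<6](R) → 3
  γ[a; MIN(c)→d](σ[a<6](R)) → 2

== RESULT ==
a | d
1 | 8
5 | 5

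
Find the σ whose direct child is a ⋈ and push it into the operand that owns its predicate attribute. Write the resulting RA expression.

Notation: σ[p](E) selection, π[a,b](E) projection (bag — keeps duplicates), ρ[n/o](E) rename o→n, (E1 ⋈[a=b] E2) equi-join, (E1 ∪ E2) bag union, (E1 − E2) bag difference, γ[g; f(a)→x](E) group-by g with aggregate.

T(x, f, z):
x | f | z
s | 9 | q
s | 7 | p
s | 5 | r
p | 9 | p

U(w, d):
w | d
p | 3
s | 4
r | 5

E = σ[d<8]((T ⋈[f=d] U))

σ filters on d, owned by the right side.
E' = (T ⋈[f=d] σ[d<8](U))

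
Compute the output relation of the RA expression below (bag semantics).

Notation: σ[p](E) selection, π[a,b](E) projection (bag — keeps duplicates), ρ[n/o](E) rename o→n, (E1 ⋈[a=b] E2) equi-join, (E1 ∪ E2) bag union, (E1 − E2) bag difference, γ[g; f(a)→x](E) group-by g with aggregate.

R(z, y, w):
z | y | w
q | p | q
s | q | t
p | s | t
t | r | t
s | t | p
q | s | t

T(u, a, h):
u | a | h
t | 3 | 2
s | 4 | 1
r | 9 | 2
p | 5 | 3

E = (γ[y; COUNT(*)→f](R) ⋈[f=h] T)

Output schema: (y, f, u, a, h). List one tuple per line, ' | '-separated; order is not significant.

Stepwise |·|:
  R → 6
  γ[y; COUNT(*)→f](R) → 5
  T → 4
  (γ[y; COUNT(*)→f](R) ⋈[f=h] T) → 6

== RESULT ==
y | f | u | a | h
p | 1 | s | 4 | 1
q | 1 | s | 4 | 1
r | 1 | s | 4 | 1
s | 2 | r | 9 | 2
s | 2 | t | 3 | 2
t | 1 | s | 4 | 1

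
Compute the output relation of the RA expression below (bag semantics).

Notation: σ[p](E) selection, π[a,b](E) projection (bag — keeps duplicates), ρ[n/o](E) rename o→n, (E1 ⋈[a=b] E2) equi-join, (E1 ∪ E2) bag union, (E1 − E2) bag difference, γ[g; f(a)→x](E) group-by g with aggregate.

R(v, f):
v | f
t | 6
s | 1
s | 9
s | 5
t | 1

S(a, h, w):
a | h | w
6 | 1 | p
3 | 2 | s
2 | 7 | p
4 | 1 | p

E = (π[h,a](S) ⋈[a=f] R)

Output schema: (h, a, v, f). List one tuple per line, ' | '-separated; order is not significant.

Stepwise |·|:
  S → 4
  π[h,a](S) → 4
  R → 5
  (π[h,a](S) ⋈[a=f] R) → 1

== RESULT ==
h | a | v | f
1 | 6 | t | 6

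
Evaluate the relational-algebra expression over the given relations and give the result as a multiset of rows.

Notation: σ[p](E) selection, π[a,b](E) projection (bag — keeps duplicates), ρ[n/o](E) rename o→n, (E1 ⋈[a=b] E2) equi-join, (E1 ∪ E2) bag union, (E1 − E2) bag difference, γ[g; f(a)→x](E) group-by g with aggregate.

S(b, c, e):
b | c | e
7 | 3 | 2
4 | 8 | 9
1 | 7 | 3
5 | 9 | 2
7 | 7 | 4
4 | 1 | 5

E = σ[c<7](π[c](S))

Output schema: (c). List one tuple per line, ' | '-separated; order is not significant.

Stepwise |·|:
  S → 6
  π[c](S) → 6
  σ[c<7](π[c](S)) → 2

== RESULT ==
c
1
3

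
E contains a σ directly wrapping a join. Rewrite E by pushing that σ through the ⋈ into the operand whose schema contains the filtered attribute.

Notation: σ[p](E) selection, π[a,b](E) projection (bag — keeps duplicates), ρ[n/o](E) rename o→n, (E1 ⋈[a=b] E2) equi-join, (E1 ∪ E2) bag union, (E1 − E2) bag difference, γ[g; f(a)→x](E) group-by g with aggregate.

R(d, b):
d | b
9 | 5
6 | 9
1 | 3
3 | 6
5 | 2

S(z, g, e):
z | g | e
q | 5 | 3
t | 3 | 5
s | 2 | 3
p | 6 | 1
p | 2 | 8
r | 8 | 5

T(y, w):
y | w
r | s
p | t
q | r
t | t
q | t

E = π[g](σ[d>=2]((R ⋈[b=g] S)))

σ filters on d, owned by the left side.
E' = π[g]((σ[d>=2](R) ⋈[b=g] S))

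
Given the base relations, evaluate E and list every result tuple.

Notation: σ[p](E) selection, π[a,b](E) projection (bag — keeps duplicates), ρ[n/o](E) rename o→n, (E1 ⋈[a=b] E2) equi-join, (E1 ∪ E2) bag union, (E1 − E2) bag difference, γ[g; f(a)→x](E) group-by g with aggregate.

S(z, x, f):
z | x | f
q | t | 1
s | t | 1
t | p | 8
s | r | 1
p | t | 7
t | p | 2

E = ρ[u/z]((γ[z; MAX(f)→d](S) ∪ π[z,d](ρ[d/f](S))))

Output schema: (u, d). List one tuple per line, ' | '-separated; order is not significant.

Subexpression sizes:
  S → 6
  γ[z; MAX(f)→d](S) → 4
  S → 6
  ρ[d/f](S) → 6
  π[z,d](ρ[d/f](S)) → 6
  (γ[z; MAX(f)→d](S) ∪ π[z,d](ρ[d/f](S))) → 10
  ρ[u/z]((γ[z; MAX(f)→d](S) ∪ π[z,d](ρ[d/f](S)))) → 10

== RESULT ==
u | d
p | 7
p | 7
q | 1
q | 1
s | 1
s | 1
s | 1
t | 2
t | 8
t | 8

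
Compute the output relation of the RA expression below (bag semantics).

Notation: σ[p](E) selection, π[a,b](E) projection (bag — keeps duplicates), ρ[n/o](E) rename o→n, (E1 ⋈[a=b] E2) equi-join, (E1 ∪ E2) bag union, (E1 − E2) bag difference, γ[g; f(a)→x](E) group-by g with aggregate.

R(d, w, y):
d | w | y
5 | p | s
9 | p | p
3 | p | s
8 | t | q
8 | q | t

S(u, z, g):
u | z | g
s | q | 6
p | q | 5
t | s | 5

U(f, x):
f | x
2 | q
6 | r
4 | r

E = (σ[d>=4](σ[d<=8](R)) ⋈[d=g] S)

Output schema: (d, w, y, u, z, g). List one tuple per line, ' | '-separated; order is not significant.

Subexpression sizes:
  R → 5
  σ[d<=8](R) → 4
  σ[d>=4](σ[d<=8](R)) → 3
  S → 3
  (σ[d>=4](σ[d<=8](R)) ⋈[d=g] S) → 2

== RESULT ==
d | w | y | u | z | g
5 | p | s | p | q | 5
5 | p | s | t | s | 5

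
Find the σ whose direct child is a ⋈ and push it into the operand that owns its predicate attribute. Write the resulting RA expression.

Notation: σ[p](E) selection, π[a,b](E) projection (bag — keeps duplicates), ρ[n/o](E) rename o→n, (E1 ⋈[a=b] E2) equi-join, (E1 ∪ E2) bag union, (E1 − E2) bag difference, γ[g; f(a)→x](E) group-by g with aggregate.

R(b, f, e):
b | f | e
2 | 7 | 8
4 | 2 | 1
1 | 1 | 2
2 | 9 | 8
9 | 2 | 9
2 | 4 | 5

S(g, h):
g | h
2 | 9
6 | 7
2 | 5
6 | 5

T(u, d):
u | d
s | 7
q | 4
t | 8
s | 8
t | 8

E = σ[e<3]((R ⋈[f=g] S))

σ filters on e, owned by the left side.
E' = (σ[e<3](R) ⋈[f=g] S)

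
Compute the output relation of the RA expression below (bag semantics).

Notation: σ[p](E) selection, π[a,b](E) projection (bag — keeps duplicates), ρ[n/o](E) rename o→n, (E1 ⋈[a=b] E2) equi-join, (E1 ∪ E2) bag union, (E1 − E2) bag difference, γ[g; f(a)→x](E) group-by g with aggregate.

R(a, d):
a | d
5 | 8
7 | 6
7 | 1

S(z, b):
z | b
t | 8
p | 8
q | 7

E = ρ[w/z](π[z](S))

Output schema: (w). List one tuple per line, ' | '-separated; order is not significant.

Row counts bottom-up:
  S → 3
  π[z](S) → 3
  ρ[w/z](π[z](S)) → 3

== RESULT ==
w
p
q
t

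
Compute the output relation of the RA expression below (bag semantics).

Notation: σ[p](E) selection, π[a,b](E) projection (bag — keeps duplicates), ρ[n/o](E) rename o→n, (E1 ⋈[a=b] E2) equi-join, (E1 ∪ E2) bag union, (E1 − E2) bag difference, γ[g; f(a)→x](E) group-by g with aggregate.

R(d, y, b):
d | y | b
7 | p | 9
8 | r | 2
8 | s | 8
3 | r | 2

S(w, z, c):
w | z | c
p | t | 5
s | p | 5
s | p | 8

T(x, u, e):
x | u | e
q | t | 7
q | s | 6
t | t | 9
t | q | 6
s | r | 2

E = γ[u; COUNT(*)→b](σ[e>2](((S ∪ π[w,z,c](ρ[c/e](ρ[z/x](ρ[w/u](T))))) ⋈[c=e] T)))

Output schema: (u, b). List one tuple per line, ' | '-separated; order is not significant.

Subexpression sizes:
  S → 3
  T → 5
  ρ[w/u](T) → 5
  ρ[z/x](ρ[w/u](T)) → 5
  ρ[c/e](ρ[z/x](ρ[w/u](T))) → 5
  π[w,z,c](ρ[c/e](ρ[z/x](ρ[w/u](T)))) → 5
  (S ∪ π[w,z,c](ρ[c/e](ρ[z/x](ρ[w/u](T))))) → 8
  T → 5
  ((S ∪ π[w,z,c](ρ[c/e](ρ[z/x](ρ[w/u](T))))) ⋈[c=e] T) → 7
  σ[e>2](((S ∪ π[w,z,c](ρ[c/e](ρ[z/x](ρ[w/u](T))))) ⋈[c=e] T)) → 6
  γ[u; COUNT(*)→b](σ[e>2](((S ∪ π[w,z,c](ρ[c/e](ρ[z/x](ρ[w/u](T))))) ⋈[c=e] T))) → 3

== RESULT ==
u | b
q | 2
s | 2
t | 2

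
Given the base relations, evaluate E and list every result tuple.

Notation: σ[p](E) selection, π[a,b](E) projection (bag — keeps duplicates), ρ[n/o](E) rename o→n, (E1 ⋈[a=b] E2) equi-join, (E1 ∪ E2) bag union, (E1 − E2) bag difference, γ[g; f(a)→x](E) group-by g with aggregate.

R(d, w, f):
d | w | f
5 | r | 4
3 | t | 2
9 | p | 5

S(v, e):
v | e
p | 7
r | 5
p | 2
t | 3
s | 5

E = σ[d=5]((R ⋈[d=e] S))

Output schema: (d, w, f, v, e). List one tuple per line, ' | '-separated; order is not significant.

Row counts bottom-up:
  R → 3
  S → 5
  (R ⋈[d=e] S) → 3
  σ[d=5]((R ⋈[d=e] S)) → 2

== RESULT ==
d | w | f | v | e
5 | r | 4 | r | 5
5 | r | 4 | s | 5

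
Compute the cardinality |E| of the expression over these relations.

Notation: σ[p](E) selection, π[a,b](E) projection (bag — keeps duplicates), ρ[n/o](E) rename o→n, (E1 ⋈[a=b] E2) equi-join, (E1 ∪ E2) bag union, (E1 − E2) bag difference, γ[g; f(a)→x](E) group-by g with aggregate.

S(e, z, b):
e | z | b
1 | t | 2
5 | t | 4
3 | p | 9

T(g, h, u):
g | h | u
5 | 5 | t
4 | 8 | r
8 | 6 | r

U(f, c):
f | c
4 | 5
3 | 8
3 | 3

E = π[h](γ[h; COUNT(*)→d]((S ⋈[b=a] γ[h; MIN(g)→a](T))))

Subexpression sizes:
  S → 3
  T → 3
  γ[h; MIN(g)→a](T) → 3
  (S ⋈[b=a] γ[h; MIN(g)→a](T)) → 1
  γ[h; COUNT(*)→d]((S ⋈[b=a] γ[h; MIN(g)→a](T))) → 1
  π[h](γ[h; COUNT(*)→d]((S ⋈[b=a] γ[h; MIN(g)→a](T)))) → 1

|E| = 1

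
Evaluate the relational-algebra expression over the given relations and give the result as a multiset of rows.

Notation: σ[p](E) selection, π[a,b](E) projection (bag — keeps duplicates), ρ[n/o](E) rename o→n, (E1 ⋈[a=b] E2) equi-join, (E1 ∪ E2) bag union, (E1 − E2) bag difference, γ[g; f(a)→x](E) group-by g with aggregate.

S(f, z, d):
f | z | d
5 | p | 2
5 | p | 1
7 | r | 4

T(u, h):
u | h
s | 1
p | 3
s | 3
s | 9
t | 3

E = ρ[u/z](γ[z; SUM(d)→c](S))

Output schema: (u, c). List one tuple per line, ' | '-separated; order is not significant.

Row counts bottom-up:
  S → 3
  γ[z; SUM(d)→c](S) → 2
  ρ[u/z](γ[z; SUM(d)→c](S)) → 2

== RESULT ==
u | c
p | 3
r | 4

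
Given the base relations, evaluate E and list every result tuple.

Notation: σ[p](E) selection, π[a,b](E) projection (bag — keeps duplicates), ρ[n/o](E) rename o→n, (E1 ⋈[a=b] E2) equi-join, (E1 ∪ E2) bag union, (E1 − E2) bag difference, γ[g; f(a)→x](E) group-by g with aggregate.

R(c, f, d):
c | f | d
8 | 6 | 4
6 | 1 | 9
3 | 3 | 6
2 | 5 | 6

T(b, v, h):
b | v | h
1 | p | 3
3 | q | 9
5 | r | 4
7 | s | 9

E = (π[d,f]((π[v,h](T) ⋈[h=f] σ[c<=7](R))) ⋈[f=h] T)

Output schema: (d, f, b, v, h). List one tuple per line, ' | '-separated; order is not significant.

Subexpression sizes:
  T → 4
  π[v,h](T) → 4
  R → 4
  σ[c<=7](R) → 3
  (π[v,h](T) ⋈[h=f] σ[c<=7](R)) → 1
  π[d,f]((π[v,h](T) ⋈[h=f] σ[c<=7](R))) → 1
  T → 4
  (π[d,f]((π[v,h](T) ⋈[h=f] σ[c<=7](R))) ⋈[f=h] T) → 1

== RESULT ==
d | f | b | v | h
6 | 3 | 1 | p | 3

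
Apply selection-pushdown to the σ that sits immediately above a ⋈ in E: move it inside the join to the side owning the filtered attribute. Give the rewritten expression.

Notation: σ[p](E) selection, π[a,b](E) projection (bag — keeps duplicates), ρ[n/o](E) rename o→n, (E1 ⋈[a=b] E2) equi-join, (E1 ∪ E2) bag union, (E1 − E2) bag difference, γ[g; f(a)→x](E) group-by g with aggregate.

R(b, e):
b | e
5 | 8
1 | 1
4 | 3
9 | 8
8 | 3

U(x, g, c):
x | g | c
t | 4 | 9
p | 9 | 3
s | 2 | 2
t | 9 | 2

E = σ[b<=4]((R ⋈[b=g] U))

σ filters on b, owned by the left side.
E' = (σ[b<=4](R) ⋈[b=g] U)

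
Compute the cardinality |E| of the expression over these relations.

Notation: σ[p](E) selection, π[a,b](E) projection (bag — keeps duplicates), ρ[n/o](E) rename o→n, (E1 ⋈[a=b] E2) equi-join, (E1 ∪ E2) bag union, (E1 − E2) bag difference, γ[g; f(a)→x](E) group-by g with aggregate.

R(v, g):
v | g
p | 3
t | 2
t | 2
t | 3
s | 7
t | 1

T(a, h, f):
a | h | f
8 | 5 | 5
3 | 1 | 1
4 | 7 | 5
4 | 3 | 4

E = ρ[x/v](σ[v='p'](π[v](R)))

Stepwise |·|:
  R → 6
  π[v](R) → 6
  σ[v='p'](π[v](R)) → 1
  ρ[x/v](σ[v='p'](π[v](R))) → 1

|E| = 1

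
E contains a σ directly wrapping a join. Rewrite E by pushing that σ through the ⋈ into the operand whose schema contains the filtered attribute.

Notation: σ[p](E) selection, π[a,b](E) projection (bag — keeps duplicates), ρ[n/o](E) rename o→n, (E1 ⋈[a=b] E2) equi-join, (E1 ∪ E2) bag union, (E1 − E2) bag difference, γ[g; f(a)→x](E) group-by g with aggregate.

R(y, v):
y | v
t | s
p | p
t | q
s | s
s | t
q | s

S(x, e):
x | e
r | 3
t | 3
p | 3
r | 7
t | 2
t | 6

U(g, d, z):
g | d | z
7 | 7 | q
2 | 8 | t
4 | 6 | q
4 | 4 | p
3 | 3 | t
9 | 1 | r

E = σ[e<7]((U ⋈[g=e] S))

σ filters on e, owned by the right side.
E' = (U ⋈[g=e] σ[e<7](S))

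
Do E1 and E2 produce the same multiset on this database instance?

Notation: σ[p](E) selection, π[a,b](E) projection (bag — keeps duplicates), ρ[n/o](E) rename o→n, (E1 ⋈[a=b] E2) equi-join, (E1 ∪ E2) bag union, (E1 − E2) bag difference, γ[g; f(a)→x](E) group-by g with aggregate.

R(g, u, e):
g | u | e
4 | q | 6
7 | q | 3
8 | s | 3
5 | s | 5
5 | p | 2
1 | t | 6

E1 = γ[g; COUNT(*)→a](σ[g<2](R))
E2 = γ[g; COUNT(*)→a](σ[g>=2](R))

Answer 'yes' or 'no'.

E1 per-node cardinality:
  R → 6
  σ[g<2](R) → 1
  γ[g; COUNT(*)→a](σ[g<2](R)) → 1
E2 per-node cardinality:
  R → 6
  σ[g>=2](R) → 5
  γ[g; COUNT(*)→a](σ[g>=2](R)) → 4

E1 result:
g | a
1 | 1
E2 result:
g | a
4 | 1
5 | 2
7 | 1
8 | 1
Witness: (7, 1) appears 0× in E1 but 1× in E2.

no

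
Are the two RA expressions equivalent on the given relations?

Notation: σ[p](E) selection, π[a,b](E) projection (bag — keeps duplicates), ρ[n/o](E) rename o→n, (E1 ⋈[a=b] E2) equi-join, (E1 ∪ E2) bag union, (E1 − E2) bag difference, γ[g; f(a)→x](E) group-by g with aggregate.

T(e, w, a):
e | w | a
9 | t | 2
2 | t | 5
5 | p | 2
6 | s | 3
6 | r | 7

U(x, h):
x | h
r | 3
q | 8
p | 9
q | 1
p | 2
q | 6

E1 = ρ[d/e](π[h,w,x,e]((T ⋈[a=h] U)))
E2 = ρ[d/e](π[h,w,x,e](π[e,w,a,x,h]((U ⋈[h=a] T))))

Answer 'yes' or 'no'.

E1 per-node cardinality:
  T → 5
  U → 6
  (T ⋈[a=h] U) → 3
  π[h,w,x,e]((T ⋈[a=h] U)) → 3
  ρ[d/e](π[h,w,x,e]((T ⋈[a=h] U))) → 3
E2 per-node cardinality:
  U → 6
  T → 5
  (U ⋈[h=a] T) → 3
  π[e,w,a,x,h]((U ⋈[h=a] T)) → 3
  π[h,w,x,e](π[e,w,a,x,h]((U ⋈[h=a] T))) → 3
  ρ[d/e](π[h,w,x,e](π[e,w,a,x,h]((U ⋈[h=a] T)))) → 3

E1 and E2 produce the same multiset:
h | w | x | d
2 | p | p | 5
2 | t | p | 9
3 | s | r | 6

yes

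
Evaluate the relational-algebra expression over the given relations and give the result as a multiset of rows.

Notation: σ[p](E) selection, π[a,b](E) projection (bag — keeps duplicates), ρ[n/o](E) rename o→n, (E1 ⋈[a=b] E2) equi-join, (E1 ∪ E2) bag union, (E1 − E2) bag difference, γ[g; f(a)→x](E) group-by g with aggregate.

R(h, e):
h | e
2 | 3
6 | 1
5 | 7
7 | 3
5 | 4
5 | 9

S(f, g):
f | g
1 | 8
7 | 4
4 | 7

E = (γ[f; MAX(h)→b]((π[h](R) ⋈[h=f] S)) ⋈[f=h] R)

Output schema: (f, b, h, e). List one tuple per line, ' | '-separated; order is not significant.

Per-node cardinality:
  R → 6
  π[h](R) → 6
  S → 3
  (π[h](R) ⋈[h=f] S) → 1
  γ[f; MAX(h)→b]((π[h](R) ⋈[h=f] S)) → 1
  R → 6
  (γ[f; MAX(h)→b]((π[h](R) ⋈[h=f] S)) ⋈[f=h] R) → 1

== RESULT ==
f | b | h | e
7 | 7 | 7 | 3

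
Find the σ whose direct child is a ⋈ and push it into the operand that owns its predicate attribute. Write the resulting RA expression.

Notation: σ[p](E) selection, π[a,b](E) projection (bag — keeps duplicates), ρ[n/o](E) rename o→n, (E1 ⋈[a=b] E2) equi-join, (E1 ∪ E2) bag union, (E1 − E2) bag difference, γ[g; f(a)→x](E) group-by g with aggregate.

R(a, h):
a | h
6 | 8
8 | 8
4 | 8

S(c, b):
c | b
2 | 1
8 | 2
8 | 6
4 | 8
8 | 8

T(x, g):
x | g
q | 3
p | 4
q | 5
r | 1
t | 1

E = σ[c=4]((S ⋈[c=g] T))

σ filters on c, owned by the left side.
E' = (σ[c=4](S) ⋈[c=g] T)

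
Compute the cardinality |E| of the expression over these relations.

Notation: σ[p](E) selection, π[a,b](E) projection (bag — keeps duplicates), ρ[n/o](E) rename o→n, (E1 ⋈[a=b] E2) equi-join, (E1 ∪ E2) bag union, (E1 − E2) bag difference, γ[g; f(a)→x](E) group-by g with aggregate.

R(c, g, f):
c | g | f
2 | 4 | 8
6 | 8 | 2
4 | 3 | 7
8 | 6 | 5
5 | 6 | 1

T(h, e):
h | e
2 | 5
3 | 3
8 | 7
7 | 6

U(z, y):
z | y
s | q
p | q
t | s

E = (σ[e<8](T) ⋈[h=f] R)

Subexpression sizes:
  T → 4
  σ[e<8](T) → 4
  R → 5
  (σ[e<8](T) ⋈[h=f] R) → 3

|E| = 3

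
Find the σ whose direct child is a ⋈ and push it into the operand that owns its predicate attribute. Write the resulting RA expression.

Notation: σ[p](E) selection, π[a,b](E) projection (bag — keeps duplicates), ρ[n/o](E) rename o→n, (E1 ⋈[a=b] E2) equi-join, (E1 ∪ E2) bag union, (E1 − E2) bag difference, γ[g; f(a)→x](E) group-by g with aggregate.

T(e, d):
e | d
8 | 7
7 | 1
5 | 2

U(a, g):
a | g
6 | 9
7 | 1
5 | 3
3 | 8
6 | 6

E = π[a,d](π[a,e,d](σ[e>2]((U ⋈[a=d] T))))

σ filters on e, owned by the right side.
E' = π[a,d](π[a,e,d]((U ⋈[a=d] σ[e>2](T))))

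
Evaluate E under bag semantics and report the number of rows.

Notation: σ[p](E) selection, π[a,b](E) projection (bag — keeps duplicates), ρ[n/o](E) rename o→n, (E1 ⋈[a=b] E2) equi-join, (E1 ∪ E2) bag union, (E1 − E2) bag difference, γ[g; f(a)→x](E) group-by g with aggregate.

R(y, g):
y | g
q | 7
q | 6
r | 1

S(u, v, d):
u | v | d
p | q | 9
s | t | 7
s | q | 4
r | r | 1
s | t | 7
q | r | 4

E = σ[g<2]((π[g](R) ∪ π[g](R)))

Per-node cardinality:
  R → 3
  π[g](R) → 3
  R → 3
  π[g](R) → 3
  (π[g](R) ∪ π[g](R)) → 6
  σ[g<2]((π[g](R) ∪ π[g](R))) → 2

|E| = 2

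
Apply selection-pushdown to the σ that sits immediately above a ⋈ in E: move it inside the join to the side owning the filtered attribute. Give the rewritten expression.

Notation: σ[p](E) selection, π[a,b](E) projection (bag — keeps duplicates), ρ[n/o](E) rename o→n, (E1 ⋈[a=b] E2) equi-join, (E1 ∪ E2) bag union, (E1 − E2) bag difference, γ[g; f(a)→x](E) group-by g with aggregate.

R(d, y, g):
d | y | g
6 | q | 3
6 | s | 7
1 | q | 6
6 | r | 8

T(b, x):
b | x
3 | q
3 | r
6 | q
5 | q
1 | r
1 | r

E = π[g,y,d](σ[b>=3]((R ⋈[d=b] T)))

σ filters on b, owned by the right side.
E' = π[g,y,d]((R ⋈[d=b] σ[b>=3](T)))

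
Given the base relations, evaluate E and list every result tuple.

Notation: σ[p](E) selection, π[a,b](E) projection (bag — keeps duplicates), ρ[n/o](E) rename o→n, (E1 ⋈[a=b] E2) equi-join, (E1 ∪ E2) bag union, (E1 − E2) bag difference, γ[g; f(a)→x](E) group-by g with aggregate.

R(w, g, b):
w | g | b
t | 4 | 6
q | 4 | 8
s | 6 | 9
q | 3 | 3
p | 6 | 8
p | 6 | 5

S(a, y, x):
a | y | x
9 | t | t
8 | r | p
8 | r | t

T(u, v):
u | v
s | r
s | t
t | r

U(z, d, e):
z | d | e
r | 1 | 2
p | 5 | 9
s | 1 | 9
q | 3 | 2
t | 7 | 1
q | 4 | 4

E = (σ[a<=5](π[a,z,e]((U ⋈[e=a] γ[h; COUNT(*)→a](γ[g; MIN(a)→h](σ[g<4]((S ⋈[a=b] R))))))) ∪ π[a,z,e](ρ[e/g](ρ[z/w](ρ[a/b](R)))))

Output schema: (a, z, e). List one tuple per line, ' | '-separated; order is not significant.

Subexpression sizes:
  U → 6
  S → 3
  R → 6
  (S ⋈[a=b] R) → 5
  σ[g<4]((S ⋈[a=b] R)) → 0
  γ[g; MIN(a)→h](σ[g<4]((S ⋈[a=b] R))) → 0
  γ[h; COUNT(*)→a](γ[g; MIN(a)→h](σ[g<4]((S ⋈[a=b] R)))) → 0
  (U ⋈[e=a] γ[h; COUNT(*)→a](γ[g; MIN(a)→h](σ[g<4]((S ⋈[a=b] R))))) → 0
  π[a,z,e]((U ⋈[e=a] γ[h; COUNT(*)→a](γ[g; MIN(a)→h](σ[g<4]((S ⋈[a=b] R)))))) → 0
  σ[a<=5](π[a,z,e]((U ⋈[e=a] γ[h; COUNT(*)→a](γ[g; MIN(a)→h](σ[g<4]((S ⋈[a=b] R))))))) → 0
  R → 6
  ρ[a/b](R) → 6
  ρ[z/w](ρ[a/b](R)) → 6
  ρ[e/g](ρ[z/w](ρ[a/b](R))) → 6
  π[a,z,e](ρ[e/g](ρ[z/w](ρ[a/b](R)))) → 6
  (σ[a<=5](π[a,z,e]((U ⋈[e=a] γ[h; COUNT(*)→a](γ[g; MIN(a)→h](σ[g<4]((S ⋈[a=b] R))))))) ∪ π[a,z,e](ρ[e/g](ρ[z/w](ρ[a/b](R))))) → 6

== RESULT ==
a | z | e
3 | q | 3
5 | p | 6
6 | t | 4
8 | p | 6
8 | q | 4
9 | s | 6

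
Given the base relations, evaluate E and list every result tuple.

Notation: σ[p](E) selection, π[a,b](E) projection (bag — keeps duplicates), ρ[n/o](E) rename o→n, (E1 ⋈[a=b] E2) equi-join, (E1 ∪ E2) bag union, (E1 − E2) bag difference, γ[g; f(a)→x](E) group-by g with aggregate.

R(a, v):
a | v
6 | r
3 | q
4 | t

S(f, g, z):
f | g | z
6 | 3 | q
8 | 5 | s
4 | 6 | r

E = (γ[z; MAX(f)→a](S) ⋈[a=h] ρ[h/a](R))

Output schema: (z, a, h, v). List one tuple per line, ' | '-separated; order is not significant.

Subexpression sizes:
  S → 3
  γ[z; MAX(f)→a](S) → 3
  R → 3
  ρ[h/a](R) → 3
  (γ[z; MAX(f)→a](S) ⋈[a=h] ρ[h/a](R)) → 2

== RESULT ==
z | a | h | v
q | 6 | 6 | r
r | 4 | 4 | t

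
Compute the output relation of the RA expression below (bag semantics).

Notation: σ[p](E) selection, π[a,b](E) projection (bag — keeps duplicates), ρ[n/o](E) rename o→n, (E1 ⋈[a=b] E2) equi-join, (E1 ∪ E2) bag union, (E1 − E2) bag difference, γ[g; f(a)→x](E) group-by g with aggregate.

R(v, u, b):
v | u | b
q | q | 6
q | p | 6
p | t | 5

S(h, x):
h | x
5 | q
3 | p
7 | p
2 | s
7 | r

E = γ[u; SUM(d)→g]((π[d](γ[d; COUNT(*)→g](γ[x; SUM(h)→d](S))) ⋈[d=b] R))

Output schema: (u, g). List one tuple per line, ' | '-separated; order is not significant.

Row counts bottom-up:
  S → 5
  γ[x; SUM(h)→d](S) → 4
  γ[d; COUNT(*)→g](γ[x; SUM(h)→d](S)) → 4
  π[d](γ[d; COUNT(*)→g](γ[x; SUM(h)→d](S))) → 4
  R → 3
  (π[d](γ[d; COUNT(*)→g](γ[x; SUM(h)→d](S))) ⋈[d=b] R) → 1
  γ[u; SUM(d)→g]((π[d](γ[d; COUNT(*)→g](γ[x; SUM(h)→d](S))) ⋈[d=b] R)) → 1

== RESULT ==
u | g
t | 5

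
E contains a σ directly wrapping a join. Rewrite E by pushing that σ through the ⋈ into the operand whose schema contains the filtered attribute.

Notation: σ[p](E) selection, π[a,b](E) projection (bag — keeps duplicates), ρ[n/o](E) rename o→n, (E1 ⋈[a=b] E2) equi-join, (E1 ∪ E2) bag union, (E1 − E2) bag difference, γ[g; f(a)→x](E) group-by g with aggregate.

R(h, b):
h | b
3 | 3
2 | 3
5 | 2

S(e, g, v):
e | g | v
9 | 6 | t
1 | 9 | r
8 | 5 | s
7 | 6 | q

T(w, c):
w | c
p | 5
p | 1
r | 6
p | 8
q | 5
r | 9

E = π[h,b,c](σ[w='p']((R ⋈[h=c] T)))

σ filters on w, owned by the right side.
E' = π[h,b,c]((R ⋈[h=c] σ[w='p'](T)))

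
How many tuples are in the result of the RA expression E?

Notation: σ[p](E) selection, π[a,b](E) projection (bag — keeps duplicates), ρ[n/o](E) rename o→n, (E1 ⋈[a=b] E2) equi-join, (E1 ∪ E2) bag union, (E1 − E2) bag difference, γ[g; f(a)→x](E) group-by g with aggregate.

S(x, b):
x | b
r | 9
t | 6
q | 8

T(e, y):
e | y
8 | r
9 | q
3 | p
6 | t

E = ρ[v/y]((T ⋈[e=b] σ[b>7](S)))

Row counts bottom-up:
  T → 4
  S → 3
  σ[b>7](S) → 2
  (T ⋈[e=b] σ[b>7](S)) → 2
  ρ[v/y]((T ⋈[e=b] σ[b>7](S))) → 2

|E| = 2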